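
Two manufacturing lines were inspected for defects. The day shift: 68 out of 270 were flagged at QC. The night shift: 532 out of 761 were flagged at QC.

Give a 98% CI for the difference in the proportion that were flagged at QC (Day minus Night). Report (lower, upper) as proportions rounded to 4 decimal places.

(-0.5198, -0.3746)

Sample proportions: 68/270 = 0.2519, 532/761 = 0.6991.
Each SE is √(p̂(1−p̂)/n): √(0.2519·0.7481/270) = 0.02642 and √(0.6991·0.3009/761) = 0.01663.
SE(p̂₁ − p̂₂) = √(SE₁² + SE₂²) = √(0.0006980164 + 0.0002765569) = 0.03122, since the two samples are independent.
At 98% confidence z* = 2.326; margin = 2.326 × 0.03122 = 0.07262.
The difference is 0.2519 − 0.6991 = -0.4472, so the interval is -0.4472 ± 0.07262 = (-0.5198, -0.3746).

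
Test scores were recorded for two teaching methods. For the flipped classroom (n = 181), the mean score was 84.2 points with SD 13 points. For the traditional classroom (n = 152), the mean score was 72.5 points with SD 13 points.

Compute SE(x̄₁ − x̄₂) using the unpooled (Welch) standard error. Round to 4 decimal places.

1.4302

Per-group SEs: s₁/√n₁ = 13/√181 = 0.9663, s₂/√n₂ = 13/√152 = 1.0544.
Unpooled SE of the difference: √(0.93373569 + 1.11175936) = 1.4302.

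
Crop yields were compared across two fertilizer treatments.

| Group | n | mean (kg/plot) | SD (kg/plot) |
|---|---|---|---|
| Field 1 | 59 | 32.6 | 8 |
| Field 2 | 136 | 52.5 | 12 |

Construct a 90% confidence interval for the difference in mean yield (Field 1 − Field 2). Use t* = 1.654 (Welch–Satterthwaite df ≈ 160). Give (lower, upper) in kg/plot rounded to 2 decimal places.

Standard errors of each mean: 8/√59 = 1.0415 and 12/√136 = 1.0290.
SE(x̄₁ − x̄₂) = √(1.0415² + 1.0290²) = 1.4641 for independent samples with unequal variances.
With t* = 1.654, the margin is 1.654 × 1.4641 = 2.4216.
x̄₁ − x̄₂ = 32.6 − 52.5 = -19.9000; the interval is -19.9000 ± 2.4216 = (-22.32, -17.48).

(-22.32, -17.48)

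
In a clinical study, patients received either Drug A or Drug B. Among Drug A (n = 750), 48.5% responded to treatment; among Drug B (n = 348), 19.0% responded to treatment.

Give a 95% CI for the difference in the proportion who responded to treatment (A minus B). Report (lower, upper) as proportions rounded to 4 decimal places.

Each SE is √(p̂(1−p̂)/n): √(0.4850·0.5150/750) = 0.01825 and √(0.1900·0.8100/348) = 0.02103.
SE(p̂₁ − p̂₂) = √(SE₁² + SE₂²) = √(0.0003330625 + 0.0004422609) = 0.02784, since the two samples are independent.
At 95% confidence z* = 1.960; margin = 1.960 × 0.02784 = 0.05457.
The difference is 0.4850 − 0.1900 = 0.2950, so the interval is 0.2950 ± 0.05457 = (0.2404, 0.3496).

(0.2404, 0.3496)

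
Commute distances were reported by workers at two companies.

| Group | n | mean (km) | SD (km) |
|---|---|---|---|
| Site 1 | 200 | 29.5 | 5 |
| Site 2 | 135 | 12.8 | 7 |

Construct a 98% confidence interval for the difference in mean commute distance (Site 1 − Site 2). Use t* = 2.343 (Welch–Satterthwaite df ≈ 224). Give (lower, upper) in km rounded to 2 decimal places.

Standard errors of each mean: 5/√200 = 0.3536 and 7/√135 = 0.6025.
SE(x̄₁ − x̄₂) = √(0.3536² + 0.6025²) = 0.6986 for independent samples with unequal variances.
With t* = 2.343, the margin is 2.343 × 0.6986 = 1.6368.
x̄₁ − x̄₂ = 29.5 − 12.8 = 16.7000; the interval is 16.7000 ± 1.6368 = (15.06, 18.34).

(15.06, 18.34)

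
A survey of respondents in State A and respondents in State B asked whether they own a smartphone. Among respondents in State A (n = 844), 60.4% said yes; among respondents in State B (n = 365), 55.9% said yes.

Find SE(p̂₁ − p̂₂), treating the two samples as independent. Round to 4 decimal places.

The two standard errors are √(0.6040×0.3960/844) = 0.01683 and √(0.5590×0.4410/365) = 0.02599.
Because the samples are independent, SE_diff = √(0.01683² + 0.02599²) = 0.03096.

0.0310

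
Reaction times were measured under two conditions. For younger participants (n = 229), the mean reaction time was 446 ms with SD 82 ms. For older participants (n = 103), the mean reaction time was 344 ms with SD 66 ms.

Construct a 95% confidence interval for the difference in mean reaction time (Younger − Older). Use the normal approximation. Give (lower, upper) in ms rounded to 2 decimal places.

SE₁ = s₁/√n₁ = 82/√229 = 5.4187; SE₂ = 66/√103 = 6.5032.
Independent samples, unequal variances: SE_diff = √(SE₁² + SE₂²) = √(29.36230969 + 42.29161024) = 8.4649.
z* = 1.960, so margin of error = 1.960 × 8.4649 = 16.5912.
Difference in means = 446 − 344 = 102.0000.
102.0000 ± 16.5912 → (85.41, 118.59).

(85.41, 118.59)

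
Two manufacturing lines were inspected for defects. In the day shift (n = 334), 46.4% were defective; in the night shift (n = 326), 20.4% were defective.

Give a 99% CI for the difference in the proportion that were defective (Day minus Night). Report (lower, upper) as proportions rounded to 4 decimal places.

Each SE is √(p̂(1−p̂)/n): √(0.4640·0.5360/334) = 0.02729 and √(0.2040·0.7960/326) = 0.02232.
SE(p̂₁ − p̂₂) = √(SE₁² + SE₂²) = √(0.0007447441 + 0.0004981824) = 0.03526, since the two samples are independent.
At 99% confidence z* = 2.576; margin = 2.576 × 0.03526 = 0.09083.
The difference is 0.4640 − 0.2040 = 0.2600, so the interval is 0.2600 ± 0.09083 = (0.1692, 0.3508).

(0.1692, 0.3508)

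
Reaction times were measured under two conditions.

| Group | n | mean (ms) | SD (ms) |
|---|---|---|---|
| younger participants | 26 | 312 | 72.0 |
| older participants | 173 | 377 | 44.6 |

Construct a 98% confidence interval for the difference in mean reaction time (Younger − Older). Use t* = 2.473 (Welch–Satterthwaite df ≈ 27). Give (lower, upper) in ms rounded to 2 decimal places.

(-100.91, -29.09)

Standard errors of each mean: 72.0/√26 = 14.1204 and 44.6/√173 = 3.3909.
SE(x̄₁ − x̄₂) = √(14.1204² + 3.3909²) = 14.5218 for independent samples with unequal variances.
With t* = 2.473, the margin is 2.473 × 14.5218 = 35.9124.
x̄₁ − x̄₂ = 312 − 377 = -65.0000; the interval is -65.0000 ± 35.9124 = (-100.91, -29.09).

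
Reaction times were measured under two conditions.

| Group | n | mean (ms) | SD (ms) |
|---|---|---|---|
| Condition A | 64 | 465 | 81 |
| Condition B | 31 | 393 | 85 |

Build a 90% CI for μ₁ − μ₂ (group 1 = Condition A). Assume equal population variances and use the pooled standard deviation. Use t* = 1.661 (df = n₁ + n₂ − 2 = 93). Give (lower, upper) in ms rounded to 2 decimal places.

(42.08, 101.92)

s_p = √[((n₁−1)s₁² + (n₂−1)s₂²)/(n₁+n₂−2)] = √[(63·81² + 30·85²)/93] = 82.3116.
SE = 82.3116·√(1/64 + 1/31) = 18.0116.
With t* = 1.661, margin = 1.661 × 18.0116 = 29.9173.
x̄₁ − x̄₂ = 465 − 393 = 72.0000; interval 72.0000 ± 29.9173 = (42.08, 101.92).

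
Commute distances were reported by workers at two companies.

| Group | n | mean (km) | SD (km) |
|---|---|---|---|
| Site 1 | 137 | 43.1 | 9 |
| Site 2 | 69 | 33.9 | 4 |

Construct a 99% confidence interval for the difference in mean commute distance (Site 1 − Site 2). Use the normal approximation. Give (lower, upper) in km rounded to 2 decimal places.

(6.86, 11.54)

SE₁ = s₁/√n₁ = 9/√137 = 0.7689; SE₂ = 4/√69 = 0.4815.
Independent samples, unequal variances: SE_diff = √(SE₁² + SE₂²) = √(0.59120721 + 0.23184225) = 0.9072.
z* = 2.576, so margin of error = 2.576 × 0.9072 = 2.3369.
Difference in means = 43.1 − 33.9 = 9.2000.
9.2000 ± 2.3369 → (6.86, 11.54).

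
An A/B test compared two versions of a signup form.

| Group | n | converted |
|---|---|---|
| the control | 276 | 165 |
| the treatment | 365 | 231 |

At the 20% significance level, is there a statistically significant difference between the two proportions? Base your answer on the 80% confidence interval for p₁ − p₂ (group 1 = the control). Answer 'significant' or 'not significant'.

Sample proportions: 165/276 = 0.5978, 231/365 = 0.6329.
Each SE is √(p̂(1−p̂)/n): √(0.5978·0.4022/276) = 0.02952 and √(0.6329·0.3671/365) = 0.02523.
SE(p̂₁ − p̂₂) = √(SE₁² + SE₂²) = √(0.0008714304 + 0.0006365529) = 0.03883, since the two samples are independent.
At 80% confidence z* = 1.282; margin = 1.282 × 0.03883 = 0.04978.
The difference is 0.5978 − 0.6329 = -0.0351, so the interval is -0.0351 ± 0.04978 = (-0.08488, 0.01468).
The interval (-0.08488, 0.01468) contains 0, so the difference is not significant.

not significant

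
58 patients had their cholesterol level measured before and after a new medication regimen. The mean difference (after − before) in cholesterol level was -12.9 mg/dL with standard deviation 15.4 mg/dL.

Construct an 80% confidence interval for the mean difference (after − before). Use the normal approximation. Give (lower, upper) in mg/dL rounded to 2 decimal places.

(-15.49, -10.31)

This is a matched-pairs design, so SE = s_d/√n = 15.4/√58 = 2.0221.
Margin = 1.282 × 2.0221 = 2.5923; the interval is -12.9 ± 2.5923 = (-15.49, -10.31).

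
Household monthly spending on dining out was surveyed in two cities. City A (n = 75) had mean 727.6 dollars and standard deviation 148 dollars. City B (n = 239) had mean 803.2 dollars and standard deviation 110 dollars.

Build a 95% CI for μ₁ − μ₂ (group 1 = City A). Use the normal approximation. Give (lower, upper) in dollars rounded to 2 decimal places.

(-111.88, -39.32)

SE₁ = s₁/√n₁ = 148/√75 = 17.0896; SE₂ = 110/√239 = 7.1153.
Independent samples, unequal variances: SE_diff = √(SE₁² + SE₂²) = √(292.05442816 + 50.62749409) = 18.5117.
z* = 1.960, so margin of error = 1.960 × 18.5117 = 36.2829.
Difference in means = 727.6 − 803.2 = -75.6000.
-75.6000 ± 36.2829 → (-111.88, -39.32).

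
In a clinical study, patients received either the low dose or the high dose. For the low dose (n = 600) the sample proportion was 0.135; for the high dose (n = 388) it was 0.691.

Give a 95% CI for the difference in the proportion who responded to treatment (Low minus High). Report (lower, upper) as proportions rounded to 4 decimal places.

Each SE is √(p̂(1−p̂)/n): √(0.1350·0.8650/600) = 0.01395 and √(0.6910·0.3090/388) = 0.02346.
SE(p̂₁ − p̂₂) = √(SE₁² + SE₂²) = √(0.0001946025 + 0.0005503716) = 0.02729, since the two samples are independent.
At 95% confidence z* = 1.960; margin = 1.960 × 0.02729 = 0.05349.
The difference is 0.1350 − 0.6910 = -0.5560, so the interval is -0.5560 ± 0.05349 = (-0.6095, -0.5025).

(-0.6095, -0.5025)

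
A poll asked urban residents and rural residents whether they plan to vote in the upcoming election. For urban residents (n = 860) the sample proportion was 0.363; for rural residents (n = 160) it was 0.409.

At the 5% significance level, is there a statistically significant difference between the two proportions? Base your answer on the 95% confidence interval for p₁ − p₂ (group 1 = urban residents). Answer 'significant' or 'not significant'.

Each SE is √(p̂(1−p̂)/n): √(0.3630·0.6370/860) = 0.01640 and √(0.4090·0.5910/160) = 0.03887.
SE(p̂₁ − p̂₂) = √(SE₁² + SE₂²) = √(0.00026896 + 0.0015108769) = 0.04219, since the two samples are independent.
At 95% confidence z* = 1.960; margin = 1.960 × 0.04219 = 0.08269.
The difference is 0.3630 − 0.4090 = -0.0460, so the interval is -0.0460 ± 0.08269 = (-0.12869, 0.03669).
The interval (-0.12869, 0.03669) contains 0, so the difference is not significant.

not significant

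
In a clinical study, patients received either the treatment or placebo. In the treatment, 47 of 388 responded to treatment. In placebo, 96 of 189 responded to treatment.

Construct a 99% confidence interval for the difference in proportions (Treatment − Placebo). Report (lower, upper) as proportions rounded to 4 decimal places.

(-0.4897, -0.2839)

First, p̂₁ = 47/388 = 0.1211; p̂₂ = 96/189 = 0.5079.
The two standard errors are √(0.1211×0.8789/388) = 0.01656 and √(0.5079×0.4921/189) = 0.03637.
Because the samples are independent, SE_diff = √(0.01656² + 0.03637²) = 0.03996.
Using z* = 2.576 for 99%, ME = 2.576 × 0.03996 = 0.10294.
p̂₁ − p̂₂ = -0.3868; interval -0.3868 ± 0.10294 gives (-0.4897, -0.2839).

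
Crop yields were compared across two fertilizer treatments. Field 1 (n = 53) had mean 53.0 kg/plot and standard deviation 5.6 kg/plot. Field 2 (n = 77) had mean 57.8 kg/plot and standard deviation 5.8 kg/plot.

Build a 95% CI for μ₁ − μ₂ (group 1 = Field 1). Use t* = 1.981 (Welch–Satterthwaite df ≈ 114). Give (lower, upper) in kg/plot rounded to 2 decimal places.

SE₁ = s₁/√n₁ = 5.6/√53 = 0.7692; SE₂ = 5.8/√77 = 0.6610.
Independent samples, unequal variances: SE_diff = √(SE₁² + SE₂²) = √(0.59166864 + 0.436921) = 1.0142.
t* = 1.981, so margin of error = 1.981 × 1.0142 = 2.0091.
Difference in means = 53.0 − 57.8 = -4.8000.
-4.8000 ± 2.0091 → (-6.81, -2.79).

(-6.81, -2.79)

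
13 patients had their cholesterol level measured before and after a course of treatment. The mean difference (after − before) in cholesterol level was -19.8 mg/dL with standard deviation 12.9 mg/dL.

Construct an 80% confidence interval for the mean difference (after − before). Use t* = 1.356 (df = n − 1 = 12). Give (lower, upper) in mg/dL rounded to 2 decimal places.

Paired design: SE = s_d/√n = 12.9/√13 = 3.5778.
t* = 1.356; margin of error = 1.356 × 3.5778 = 4.8515.
-19.8 ± 4.8515 → (-24.65, -14.95).

(-24.65, -14.95)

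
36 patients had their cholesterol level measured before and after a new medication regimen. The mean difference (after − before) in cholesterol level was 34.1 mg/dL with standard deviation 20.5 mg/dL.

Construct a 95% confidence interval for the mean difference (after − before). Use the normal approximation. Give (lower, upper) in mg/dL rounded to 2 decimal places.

This is a matched-pairs design, so SE = s_d/√n = 20.5/√36 = 3.4167.
Margin = 1.960 × 3.4167 = 6.6967; the interval is 34.1 ± 6.6967 = (27.40, 40.80).

(27.40, 40.80)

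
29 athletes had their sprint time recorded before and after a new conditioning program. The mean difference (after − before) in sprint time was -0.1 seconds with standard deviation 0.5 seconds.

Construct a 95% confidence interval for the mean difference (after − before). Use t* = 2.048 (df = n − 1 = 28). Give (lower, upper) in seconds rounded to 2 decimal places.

Paired design: SE = s_d/√n = 0.5/√29 = 0.0928.
t* = 2.048; margin of error = 2.048 × 0.0928 = 0.1901.
-0.1 ± 0.1901 → (-0.29, 0.09).

(-0.29, 0.09)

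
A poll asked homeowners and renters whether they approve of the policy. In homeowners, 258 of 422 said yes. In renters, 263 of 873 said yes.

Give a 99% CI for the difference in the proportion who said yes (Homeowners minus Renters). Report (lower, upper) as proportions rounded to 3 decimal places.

Sample proportions: 258/422 = 0.6114, 263/873 = 0.3013.
Each SE is √(p̂(1−p̂)/n): √(0.6114·0.3886/422) = 0.02373 and √(0.3013·0.6987/873) = 0.01553.
SE(p̂₁ − p̂₂) = √(SE₁² + SE₂²) = √(0.0005631129 + 0.0002411809) = 0.02836, since the two samples are independent.
At 99% confidence z* = 2.576; margin = 2.576 × 0.02836 = 0.07306.
The difference is 0.6114 − 0.3013 = 0.3101, so the interval is 0.3101 ± 0.07306 = (0.237, 0.383).

(0.237, 0.383)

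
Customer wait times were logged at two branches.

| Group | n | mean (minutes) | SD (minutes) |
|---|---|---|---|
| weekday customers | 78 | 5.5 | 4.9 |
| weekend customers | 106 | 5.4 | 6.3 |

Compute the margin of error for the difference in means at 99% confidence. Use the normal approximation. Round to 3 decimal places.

Per-group SEs: s₁/√n₁ = 4.9/√78 = 0.5548, s₂/√n₂ = 6.3/√106 = 0.6119.
Unpooled SE of the difference: √(0.30780304 + 0.37442161) = 0.8260.
Margin of error = z* · SE = 2.576 × 0.8260 = 2.1278.

2.128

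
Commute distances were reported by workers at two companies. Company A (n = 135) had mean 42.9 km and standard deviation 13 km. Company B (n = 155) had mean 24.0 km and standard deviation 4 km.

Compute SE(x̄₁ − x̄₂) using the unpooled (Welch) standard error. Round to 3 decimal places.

1.164

Standard errors of each mean: 13/√135 = 1.1189 and 4/√155 = 0.3213.
SE(x̄₁ − x̄₂) = √(1.1189² + 0.3213²) = 1.1641 for independent samples with unequal variances.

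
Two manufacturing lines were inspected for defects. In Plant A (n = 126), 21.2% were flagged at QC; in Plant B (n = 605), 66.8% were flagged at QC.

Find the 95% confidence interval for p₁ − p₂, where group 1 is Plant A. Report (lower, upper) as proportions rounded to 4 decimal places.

(-0.5366, -0.3754)

The two standard errors are √(0.2120×0.7880/126) = 0.03641 and √(0.6680×0.3320/605) = 0.01915.
Because the samples are independent, SE_diff = √(0.03641² + 0.01915²) = 0.04114.
Using z* = 1.960 for 95%, ME = 1.960 × 0.04114 = 0.08063.
p̂₁ − p̂₂ = -0.4560; interval -0.4560 ± 0.08063 gives (-0.5366, -0.3754).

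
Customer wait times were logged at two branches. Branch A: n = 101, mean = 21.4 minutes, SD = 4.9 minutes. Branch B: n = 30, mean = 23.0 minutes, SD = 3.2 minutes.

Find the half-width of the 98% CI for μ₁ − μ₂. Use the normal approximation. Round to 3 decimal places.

1.770

Standard errors of each mean: 4.9/√101 = 0.4876 and 3.2/√30 = 0.5842.
SE(x̄₁ − x̄₂) = √(0.4876² + 0.5842²) = 0.7609 for independent samples with unequal variances.
With z* = 2.326, the margin is 2.326 × 0.7609 = 1.7699.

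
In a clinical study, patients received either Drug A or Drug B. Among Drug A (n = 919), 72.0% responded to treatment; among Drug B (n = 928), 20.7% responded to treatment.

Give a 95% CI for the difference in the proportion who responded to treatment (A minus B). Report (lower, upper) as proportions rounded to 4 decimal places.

SE₁ = √(p̂₁(1−p̂₁)/n₁) = √(0.7200·0.2800/919) = 0.01481; SE₂ = √(0.2070·0.7930/928) = 0.01330.
Independent samples: SE of the difference = √(SE₁² + SE₂²) = √(0.0002193361 + 0.00017689) = 0.01991.
z* for 95% confidence is 1.960, so the margin of error is 1.960 × 0.01991 = 0.03902.
Point estimate p̂₁ − p̂₂ = 0.7200 − 0.2070 = 0.5130.
0.5130 ± 0.03902 → (0.4740, 0.5520).

(0.4740, 0.5520)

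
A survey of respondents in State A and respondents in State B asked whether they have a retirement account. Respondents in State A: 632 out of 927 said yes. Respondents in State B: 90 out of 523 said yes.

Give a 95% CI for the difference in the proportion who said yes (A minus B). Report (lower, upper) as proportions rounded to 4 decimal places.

(0.4656, 0.5538)

Sample proportions: 632/927 = 0.6818, 90/523 = 0.1721.
Each SE is √(p̂(1−p̂)/n): √(0.6818·0.3182/927) = 0.01530 and √(0.1721·0.8279/523) = 0.01651.
SE(p̂₁ − p̂₂) = √(SE₁² + SE₂²) = √(0.00023409 + 0.0002725801) = 0.02251, since the two samples are independent.
At 95% confidence z* = 1.960; margin = 1.960 × 0.02251 = 0.04412.
The difference is 0.6818 − 0.1721 = 0.5097, so the interval is 0.5097 ± 0.04412 = (0.4656, 0.5538).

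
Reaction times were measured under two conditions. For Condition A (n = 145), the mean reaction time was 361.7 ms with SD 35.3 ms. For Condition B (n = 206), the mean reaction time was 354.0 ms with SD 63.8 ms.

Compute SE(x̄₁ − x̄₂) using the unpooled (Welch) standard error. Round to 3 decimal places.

SE₁ = s₁/√n₁ = 35.3/√145 = 2.9315; SE₂ = 63.8/√206 = 4.4452.
Independent samples, unequal variances: SE_diff = √(SE₁² + SE₂²) = √(8.59369225 + 19.75980304) = 5.3248.

5.325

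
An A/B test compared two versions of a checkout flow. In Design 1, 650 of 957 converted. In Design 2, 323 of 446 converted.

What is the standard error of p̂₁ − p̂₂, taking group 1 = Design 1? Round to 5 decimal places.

First, p̂₁ = 650/957 = 0.6792; p̂₂ = 323/446 = 0.7242.
The two standard errors are √(0.6792×0.3208/957) = 0.01509 and √(0.7242×0.2758/446) = 0.02116.
Because the samples are independent, SE_diff = √(0.01509² + 0.02116²) = 0.02599.

0.02599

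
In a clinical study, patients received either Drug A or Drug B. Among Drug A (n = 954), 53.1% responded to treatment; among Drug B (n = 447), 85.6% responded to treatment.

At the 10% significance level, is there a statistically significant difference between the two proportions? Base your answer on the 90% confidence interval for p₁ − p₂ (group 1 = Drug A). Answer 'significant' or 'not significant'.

SE₁ = √(p̂₁(1−p̂₁)/n₁) = √(0.5310·0.4690/954) = 0.01616; SE₂ = √(0.8560·0.1440/447) = 0.01661.
Independent samples: SE of the difference = √(SE₁² + SE₂²) = √(0.0002611456 + 0.0002758921) = 0.02317.
z* for 90% confidence is 1.645, so the margin of error is 1.645 × 0.02317 = 0.03811.
Point estimate p̂₁ − p̂₂ = 0.5310 − 0.8560 = -0.3250.
-0.3250 ± 0.03811 → (-0.36311, -0.28689).
The interval (-0.36311, -0.28689) does not contain 0, so the difference is significant.

significant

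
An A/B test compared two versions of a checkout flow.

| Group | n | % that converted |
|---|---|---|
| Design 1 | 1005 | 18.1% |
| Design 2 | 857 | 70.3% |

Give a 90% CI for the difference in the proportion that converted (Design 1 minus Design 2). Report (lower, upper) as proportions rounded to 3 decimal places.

The two standard errors are √(0.1810×0.8190/1005) = 0.01215 and √(0.7030×0.2970/857) = 0.01561.
Because the samples are independent, SE_diff = √(0.01215² + 0.01561²) = 0.01978.
Using z* = 1.645 for 90%, ME = 1.645 × 0.01978 = 0.03254.
p̂₁ − p̂₂ = -0.5220; interval -0.5220 ± 0.03254 gives (-0.555, -0.489).

(-0.555, -0.489)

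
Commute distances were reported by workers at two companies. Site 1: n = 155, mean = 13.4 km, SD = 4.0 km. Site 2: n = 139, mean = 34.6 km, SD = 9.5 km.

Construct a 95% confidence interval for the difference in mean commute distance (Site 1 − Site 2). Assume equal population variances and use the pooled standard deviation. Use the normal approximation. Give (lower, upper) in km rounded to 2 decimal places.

(-22.84, -19.56)

Pooled variance s_p² = [154·4.0² + 138·9.5²] / (155+139−2) = 51.0908, so s_p = 7.1478.
SE_diff = s_p·√(1/n₁ + 1/n₂) = 7.1478·√(1/155 + 1/139) = 0.8350.
z* = 1.960; margin = 1.960 × 0.8350 = 1.6366.
Difference = 13.4 − 34.6 = -21.2000.
-21.2000 ± 1.6366 → (-22.84, -19.56).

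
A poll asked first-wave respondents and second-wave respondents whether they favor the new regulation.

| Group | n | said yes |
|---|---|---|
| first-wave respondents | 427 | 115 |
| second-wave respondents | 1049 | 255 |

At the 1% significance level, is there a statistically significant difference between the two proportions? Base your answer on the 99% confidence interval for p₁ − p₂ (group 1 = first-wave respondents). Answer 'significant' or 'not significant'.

Sample proportions: 115/427 = 0.2693, 255/1049 = 0.2431.
Each SE is √(p̂(1−p̂)/n): √(0.2693·0.7307/427) = 0.02147 and √(0.2431·0.7569/1049) = 0.01324.
SE(p̂₁ − p̂₂) = √(SE₁² + SE₂²) = √(0.0004609609 + 0.0001752976) = 0.02522, since the two samples are independent.
At 99% confidence z* = 2.576; margin = 2.576 × 0.02522 = 0.06497.
The difference is 0.2693 − 0.2431 = 0.0262, so the interval is 0.0262 ± 0.06497 = (-0.03877, 0.09117).
The interval (-0.03877, 0.09117) contains 0, so the difference is not significant.

not significant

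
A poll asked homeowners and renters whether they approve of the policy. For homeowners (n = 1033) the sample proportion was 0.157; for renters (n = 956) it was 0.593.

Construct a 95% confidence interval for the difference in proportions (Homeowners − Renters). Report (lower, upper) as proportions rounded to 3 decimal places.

(-0.474, -0.398)

SE₁ = √(p̂₁(1−p̂₁)/n₁) = √(0.1570·0.8430/1033) = 0.01132; SE₂ = √(0.5930·0.4070/956) = 0.01589.
Independent samples: SE of the difference = √(SE₁² + SE₂²) = √(0.0001281424 + 0.0002524921) = 0.01951.
z* for 95% confidence is 1.960, so the margin of error is 1.960 × 0.01951 = 0.03824.
Point estimate p̂₁ − p̂₂ = 0.1570 − 0.5930 = -0.4360.
-0.4360 ± 0.03824 → (-0.474, -0.398).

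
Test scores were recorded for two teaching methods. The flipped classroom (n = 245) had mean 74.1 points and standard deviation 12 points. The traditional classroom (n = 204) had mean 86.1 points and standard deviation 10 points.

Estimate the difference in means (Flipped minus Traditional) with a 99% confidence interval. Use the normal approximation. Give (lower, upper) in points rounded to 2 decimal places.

SE₁ = s₁/√n₁ = 12/√245 = 0.7667; SE₂ = 10/√204 = 0.7001.
Independent samples, unequal variances: SE_diff = √(SE₁² + SE₂²) = √(0.58782889 + 0.49014001) = 1.0383.
z* = 2.576, so margin of error = 2.576 × 1.0383 = 2.6747.
Difference in means = 74.1 − 86.1 = -12.0000.
-12.0000 ± 2.6747 → (-14.67, -9.33).

(-14.67, -9.33)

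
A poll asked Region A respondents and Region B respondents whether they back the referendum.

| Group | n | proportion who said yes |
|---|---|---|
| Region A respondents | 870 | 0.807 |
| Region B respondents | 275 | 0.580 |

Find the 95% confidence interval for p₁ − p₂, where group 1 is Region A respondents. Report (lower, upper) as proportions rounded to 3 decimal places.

(0.163, 0.291)

The two standard errors are √(0.8070×0.1930/870) = 0.01338 and √(0.5800×0.4200/275) = 0.02976.
Because the samples are independent, SE_diff = √(0.01338² + 0.02976²) = 0.03263.
Using z* = 1.960 for 95%, ME = 1.960 × 0.03263 = 0.06395.
p̂₁ − p̂₂ = 0.2270; interval 0.2270 ± 0.06395 gives (0.163, 0.291).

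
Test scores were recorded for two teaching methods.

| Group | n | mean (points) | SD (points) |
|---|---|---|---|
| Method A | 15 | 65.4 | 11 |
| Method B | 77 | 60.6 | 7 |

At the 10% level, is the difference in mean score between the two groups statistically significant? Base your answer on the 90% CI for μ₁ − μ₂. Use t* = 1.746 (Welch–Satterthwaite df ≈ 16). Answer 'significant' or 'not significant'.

not significant

Standard errors of each mean: 11/√15 = 2.8402 and 7/√77 = 0.7977.
SE(x̄₁ − x̄₂) = √(2.8402² + 0.7977²) = 2.9501 for independent samples with unequal variances.
With t* = 1.746, the margin is 1.746 × 2.9501 = 5.1509.
x̄₁ − x̄₂ = 65.4 − 60.6 = 4.8000; the interval is 4.8000 ± 5.1509 = (-0.3509, 9.9509).
The interval (-0.3509, 9.9509) contains 0, so the difference is not significant.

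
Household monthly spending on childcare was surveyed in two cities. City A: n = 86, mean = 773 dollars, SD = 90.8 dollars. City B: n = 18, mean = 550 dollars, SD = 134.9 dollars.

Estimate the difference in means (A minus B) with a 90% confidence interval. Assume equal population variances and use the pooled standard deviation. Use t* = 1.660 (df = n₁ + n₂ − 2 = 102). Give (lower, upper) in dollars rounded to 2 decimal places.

s_p = √[((n₁−1)s₁² + (n₂−1)s₂²)/(n₁+n₂−2)] = √[(85·90.8² + 17·134.9²)/102] = 99.5165.
SE = 99.5165·√(1/86 + 1/18) = 25.7945.
With t* = 1.660, margin = 1.660 × 25.7945 = 42.8189.
x̄₁ − x̄₂ = 773 − 550 = 223.0000; interval 223.0000 ± 42.8189 = (180.18, 265.82).

(180.18, 265.82)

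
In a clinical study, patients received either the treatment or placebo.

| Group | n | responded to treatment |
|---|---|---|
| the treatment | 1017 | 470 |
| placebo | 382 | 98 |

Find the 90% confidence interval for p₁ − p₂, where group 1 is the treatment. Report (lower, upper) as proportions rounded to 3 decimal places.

(0.161, 0.250)

First, p̂₁ = 470/1017 = 0.4621; p̂₂ = 98/382 = 0.2565.
The two standard errors are √(0.4621×0.5379/1017) = 0.01563 and √(0.2565×0.7435/382) = 0.02234.
Because the samples are independent, SE_diff = √(0.01563² + 0.02234²) = 0.02726.
Using z* = 1.645 for 90%, ME = 1.645 × 0.02726 = 0.04484.
p̂₁ − p̂₂ = 0.2056; interval 0.2056 ± 0.04484 gives (0.161, 0.250).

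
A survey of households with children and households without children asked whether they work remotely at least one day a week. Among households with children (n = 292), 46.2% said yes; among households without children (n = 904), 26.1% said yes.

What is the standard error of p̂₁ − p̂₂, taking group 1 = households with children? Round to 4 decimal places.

The two standard errors are √(0.4620×0.5380/292) = 0.02918 and √(0.2610×0.7390/904) = 0.01461.
Because the samples are independent, SE_diff = √(0.02918² + 0.01461²) = 0.03263.

0.0326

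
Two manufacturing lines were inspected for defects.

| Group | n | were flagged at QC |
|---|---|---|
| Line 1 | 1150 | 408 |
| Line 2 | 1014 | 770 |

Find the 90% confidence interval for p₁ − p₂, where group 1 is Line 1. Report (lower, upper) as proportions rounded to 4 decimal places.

First, p̂₁ = 408/1150 = 0.3548; p̂₂ = 770/1014 = 0.7594.
The two standard errors are √(0.3548×0.6452/1150) = 0.01411 and √(0.7594×0.2406/1014) = 0.01342.
Because the samples are independent, SE_diff = √(0.01411² + 0.01342²) = 0.01947.
Using z* = 1.645 for 90%, ME = 1.645 × 0.01947 = 0.03203.
p̂₁ − p̂₂ = -0.4046; interval -0.4046 ± 0.03203 gives (-0.4366, -0.3726).

(-0.4366, -0.3726)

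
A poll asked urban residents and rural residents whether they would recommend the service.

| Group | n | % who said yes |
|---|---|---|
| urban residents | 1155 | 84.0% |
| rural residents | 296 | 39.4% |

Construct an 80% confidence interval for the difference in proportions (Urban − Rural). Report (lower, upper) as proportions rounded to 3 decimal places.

The two standard errors are √(0.8400×0.1600/1155) = 0.01079 and √(0.3940×0.6060/296) = 0.02840.
Because the samples are independent, SE_diff = √(0.01079² + 0.02840²) = 0.03038.
Using z* = 1.282 for 80%, ME = 1.282 × 0.03038 = 0.03895.
p̂₁ − p̂₂ = 0.4460; interval 0.4460 ± 0.03895 gives (0.407, 0.485).

(0.407, 0.485)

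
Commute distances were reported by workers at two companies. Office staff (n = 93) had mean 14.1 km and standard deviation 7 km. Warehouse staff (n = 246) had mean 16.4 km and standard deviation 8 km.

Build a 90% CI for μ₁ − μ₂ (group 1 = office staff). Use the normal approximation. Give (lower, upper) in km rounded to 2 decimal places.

(-3.76, -0.84)

Standard errors of each mean: 7/√93 = 0.7259 and 8/√246 = 0.5101.
SE(x̄₁ − x̄₂) = √(0.7259² + 0.5101²) = 0.8872 for independent samples with unequal variances.
With z* = 1.645, the margin is 1.645 × 0.8872 = 1.4594.
x̄₁ − x̄₂ = 14.1 − 16.4 = -2.3000; the interval is -2.3000 ± 1.4594 = (-3.76, -0.84).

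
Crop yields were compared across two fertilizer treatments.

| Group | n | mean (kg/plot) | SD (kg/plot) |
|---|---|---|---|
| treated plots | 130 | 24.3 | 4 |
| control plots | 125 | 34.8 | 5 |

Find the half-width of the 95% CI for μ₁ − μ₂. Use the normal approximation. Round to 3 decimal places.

1.114

Per-group SEs: s₁/√n₁ = 4/√130 = 0.3508, s₂/√n₂ = 5/√125 = 0.4472.
Unpooled SE of the difference: √(0.12306064 + 0.19998784) = 0.5684.
Margin of error = z* · SE = 1.960 × 0.5684 = 1.1141.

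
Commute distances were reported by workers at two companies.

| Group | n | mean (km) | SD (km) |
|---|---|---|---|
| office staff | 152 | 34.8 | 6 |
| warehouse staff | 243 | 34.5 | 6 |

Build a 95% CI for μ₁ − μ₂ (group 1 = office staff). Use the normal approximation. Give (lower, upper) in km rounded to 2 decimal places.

Per-group SEs: s₁/√n₁ = 6/√152 = 0.4867, s₂/√n₂ = 6/√243 = 0.3849.
Unpooled SE of the difference: √(0.23687689 + 0.14814801) = 0.6205.
Margin of error = z* · SE = 1.960 × 0.6205 = 1.2162.
x̄₁ − x̄₂ = 34.8 − 34.5 = 0.3000.
CI: 0.3000 ± 1.2162 = (-0.92, 1.52).

(-0.92, 1.52)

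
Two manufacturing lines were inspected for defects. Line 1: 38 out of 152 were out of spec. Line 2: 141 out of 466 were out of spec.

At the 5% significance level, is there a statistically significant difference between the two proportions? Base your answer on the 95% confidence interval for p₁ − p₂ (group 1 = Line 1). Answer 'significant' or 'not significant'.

not significant

First, p̂₁ = 38/152 = 0.2500; p̂₂ = 141/466 = 0.3026.
The two standard errors are √(0.2500×0.7500/152) = 0.03512 and √(0.3026×0.6974/466) = 0.02128.
Because the samples are independent, SE_diff = √(0.03512² + 0.02128²) = 0.04106.
Using z* = 1.960 for 95%, ME = 1.960 × 0.04106 = 0.08048.
p̂₁ − p̂₂ = -0.0526; interval -0.0526 ± 0.08048 gives (-0.13308, 0.02788).
The interval (-0.13308, 0.02788) contains 0, so the difference is not significant.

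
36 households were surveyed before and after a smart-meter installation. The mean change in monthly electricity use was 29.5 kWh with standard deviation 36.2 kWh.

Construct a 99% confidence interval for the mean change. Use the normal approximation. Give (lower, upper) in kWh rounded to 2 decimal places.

(13.96, 45.04)

This is a matched-pairs design, so SE = s_d/√n = 36.2/√36 = 6.0333.
Margin = 2.576 × 6.0333 = 15.5418; the interval is 29.5 ± 15.5418 = (13.96, 45.04).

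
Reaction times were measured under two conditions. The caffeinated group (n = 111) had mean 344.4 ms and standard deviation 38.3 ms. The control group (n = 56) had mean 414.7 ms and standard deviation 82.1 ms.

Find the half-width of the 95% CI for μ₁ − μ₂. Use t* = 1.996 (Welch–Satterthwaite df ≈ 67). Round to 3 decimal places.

SE₁ = s₁/√n₁ = 38.3/√111 = 3.6353; SE₂ = 82.1/√56 = 10.9711.
Independent samples, unequal variances: SE_diff = √(SE₁² + SE₂²) = √(13.21540609 + 120.36503521) = 11.5577.
t* = 1.996, so margin of error = 1.996 × 11.5577 = 23.0692.

23.069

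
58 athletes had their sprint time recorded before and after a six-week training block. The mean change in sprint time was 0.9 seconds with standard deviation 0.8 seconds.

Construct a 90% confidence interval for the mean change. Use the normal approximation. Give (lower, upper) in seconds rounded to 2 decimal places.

Paired design: SE = s_d/√n = 0.8/√58 = 0.1050.
z* = 1.645; margin of error = 1.645 × 0.1050 = 0.1727.
0.9 ± 0.1727 → (0.73, 1.07).

(0.73, 1.07)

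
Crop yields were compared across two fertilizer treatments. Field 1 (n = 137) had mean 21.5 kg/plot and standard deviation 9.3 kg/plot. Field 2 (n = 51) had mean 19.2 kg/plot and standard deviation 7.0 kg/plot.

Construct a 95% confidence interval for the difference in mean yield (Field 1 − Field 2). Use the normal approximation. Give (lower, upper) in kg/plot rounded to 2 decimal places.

SE₁ = s₁/√n₁ = 9.3/√137 = 0.7946; SE₂ = 7.0/√51 = 0.9802.
Independent samples, unequal variances: SE_diff = √(SE₁² + SE₂²) = √(0.63138916 + 0.96079204) = 1.2618.
z* = 1.960, so margin of error = 1.960 × 1.2618 = 2.4731.
Difference in means = 21.5 − 19.2 = 2.3000.
2.3000 ± 2.4731 → (-0.17, 4.77).

(-0.17, 4.77)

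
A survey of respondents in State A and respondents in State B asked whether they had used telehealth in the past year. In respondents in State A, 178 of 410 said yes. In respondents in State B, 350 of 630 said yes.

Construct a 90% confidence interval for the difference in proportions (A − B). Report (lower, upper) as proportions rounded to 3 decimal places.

(-0.173, -0.070)

Sample proportions: 178/410 = 0.4341, 350/630 = 0.5556.
Each SE is √(p̂(1−p̂)/n): √(0.4341·0.5659/410) = 0.02448 and √(0.5556·0.4444/630) = 0.01980.
SE(p̂₁ − p̂₂) = √(SE₁² + SE₂²) = √(0.0005992704 + 0.00039204) = 0.03149, since the two samples are independent.
At 90% confidence z* = 1.645; margin = 1.645 × 0.03149 = 0.05180.
The difference is 0.4341 − 0.5556 = -0.1215, so the interval is -0.1215 ± 0.05180 = (-0.173, -0.070).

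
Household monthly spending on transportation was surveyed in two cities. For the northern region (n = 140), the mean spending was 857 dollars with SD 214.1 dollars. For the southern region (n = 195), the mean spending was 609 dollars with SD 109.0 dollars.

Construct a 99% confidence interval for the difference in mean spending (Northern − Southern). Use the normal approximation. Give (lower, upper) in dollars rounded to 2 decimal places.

(197.24, 298.76)

Per-group SEs: s₁/√n₁ = 214.1/√140 = 18.0948, s₂/√n₂ = 109.0/√195 = 7.8057.
Unpooled SE of the difference: √(327.42178704 + 60.92895249) = 19.7066.
Margin of error = z* · SE = 2.576 × 19.7066 = 50.7642.
x̄₁ − x̄₂ = 857 − 609 = 248.0000.
CI: 248.0000 ± 50.7642 = (197.24, 298.76).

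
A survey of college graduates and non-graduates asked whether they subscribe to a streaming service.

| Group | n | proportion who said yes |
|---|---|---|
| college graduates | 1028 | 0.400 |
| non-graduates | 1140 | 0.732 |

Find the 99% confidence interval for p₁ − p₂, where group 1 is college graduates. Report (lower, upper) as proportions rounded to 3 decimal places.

(-0.384, -0.280)

Each SE is √(p̂(1−p̂)/n): √(0.4000·0.6000/1028) = 0.01528 and √(0.7320·0.2680/1140) = 0.01312.
SE(p̂₁ − p̂₂) = √(SE₁² + SE₂²) = √(0.0002334784 + 0.0001721344) = 0.02014, since the two samples are independent.
At 99% confidence z* = 2.576; margin = 2.576 × 0.02014 = 0.05188.
The difference is 0.4000 − 0.7320 = -0.3320, so the interval is -0.3320 ± 0.05188 = (-0.384, -0.280).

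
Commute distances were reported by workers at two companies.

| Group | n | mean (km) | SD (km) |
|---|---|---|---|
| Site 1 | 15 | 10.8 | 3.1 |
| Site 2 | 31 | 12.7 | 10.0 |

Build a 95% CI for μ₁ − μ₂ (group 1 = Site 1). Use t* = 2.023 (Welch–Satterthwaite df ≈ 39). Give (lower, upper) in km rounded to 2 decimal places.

(-5.88, 2.08)

Standard errors of each mean: 3.1/√15 = 0.8004 and 10.0/√31 = 1.7961.
SE(x̄₁ − x̄₂) = √(0.8004² + 1.7961²) = 1.9664 for independent samples with unequal variances.
With t* = 2.023, the margin is 2.023 × 1.9664 = 3.9780.
x̄₁ − x̄₂ = 10.8 − 12.7 = -1.9000; the interval is -1.9000 ± 3.9780 = (-5.88, 2.08).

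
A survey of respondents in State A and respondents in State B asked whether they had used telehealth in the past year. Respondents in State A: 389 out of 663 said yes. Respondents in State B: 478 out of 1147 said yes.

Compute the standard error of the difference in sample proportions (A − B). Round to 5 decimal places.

0.02403

Sample proportions: 389/663 = 0.5867, 478/1147 = 0.4167.
Each SE is √(p̂(1−p̂)/n): √(0.5867·0.4133/663) = 0.01912 and √(0.4167·0.5833/1147) = 0.01456.
SE(p̂₁ − p̂₂) = √(SE₁² + SE₂²) = √(0.0003655744 + 0.0002119936) = 0.02403, since the two samples are independent.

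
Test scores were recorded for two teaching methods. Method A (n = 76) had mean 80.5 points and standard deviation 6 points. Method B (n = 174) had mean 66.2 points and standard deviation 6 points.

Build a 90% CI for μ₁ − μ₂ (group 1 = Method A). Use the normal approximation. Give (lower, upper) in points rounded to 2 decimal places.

Per-group SEs: s₁/√n₁ = 6/√76 = 0.6882, s₂/√n₂ = 6/√174 = 0.4549.
Unpooled SE of the difference: √(0.47361924 + 0.20693401) = 0.8250.
Margin of error = z* · SE = 1.645 × 0.8250 = 1.3571.
x̄₁ − x̄₂ = 80.5 − 66.2 = 14.3000.
CI: 14.3000 ± 1.3571 = (12.94, 15.66).

(12.94, 15.66)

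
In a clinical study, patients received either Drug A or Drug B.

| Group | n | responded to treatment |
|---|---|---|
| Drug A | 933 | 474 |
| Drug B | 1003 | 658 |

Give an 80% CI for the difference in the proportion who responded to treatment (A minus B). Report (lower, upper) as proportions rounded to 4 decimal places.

p̂₁ = 474/933 = 0.5080 and p̂₂ = 658/1003 = 0.6560.
SE₁ = √(p̂₁(1−p̂₁)/n₁) = √(0.5080·0.4920/933) = 0.01637; SE₂ = √(0.6560·0.3440/1003) = 0.01500.
Independent samples: SE of the difference = √(SE₁² + SE₂²) = √(0.0002679769 + 0.000225) = 0.02220.
z* for 80% confidence is 1.282, so the margin of error is 1.282 × 0.02220 = 0.02846.
Point estimate p̂₁ − p̂₂ = 0.5080 − 0.6560 = -0.1480.
-0.1480 ± 0.02846 → (-0.1765, -0.1195).

(-0.1765, -0.1195)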